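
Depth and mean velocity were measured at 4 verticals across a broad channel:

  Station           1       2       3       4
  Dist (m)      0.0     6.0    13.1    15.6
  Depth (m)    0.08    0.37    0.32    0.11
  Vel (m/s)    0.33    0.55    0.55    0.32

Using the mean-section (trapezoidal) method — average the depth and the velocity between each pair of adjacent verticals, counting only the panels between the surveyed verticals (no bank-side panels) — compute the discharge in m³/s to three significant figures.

2.18 m³/s

Panel 1-2: Δb = 6 m, d̄ = (0.08+0.37)/2 = 0.225, v̄ = (0.33+0.55)/2 = 0.44 → q = 6×0.225×0.44 = 0.5940 m³/s
Panel 2-3: Δb = 7.1 m, d̄ = (0.37+0.32)/2 = 0.345, v̄ = (0.55+0.55)/2 = 0.55 → q = 7.1×0.345×0.55 = 1.347 m³/s
Panel 3-4: Δb = 2.5 m, d̄ = (0.32+0.11)/2 = 0.215, v̄ = (0.55+0.32)/2 = 0.435 → q = 2.5×0.215×0.435 = 0.2338 m³/s
Q = Σ q = 2.175 m³/s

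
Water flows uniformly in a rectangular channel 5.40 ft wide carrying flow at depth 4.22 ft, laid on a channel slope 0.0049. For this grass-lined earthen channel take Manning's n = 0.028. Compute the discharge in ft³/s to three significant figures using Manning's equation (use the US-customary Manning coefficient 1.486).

118 ft³/s

A = b·y = 5.40 × 4.22 = 22.79 ft²
P = b + 2y = 5.40 + 2×4.22 = 13.84 ft
R = A/P = 22.79/13.84 = 1.647 ft
Q = (1.486/n)·A·R^(2/3)·S^(1/2) = (1.486/0.028) × 22.79 × 1.647^(2/3) × 0.0049^(1/2) = 118.0 ft³/s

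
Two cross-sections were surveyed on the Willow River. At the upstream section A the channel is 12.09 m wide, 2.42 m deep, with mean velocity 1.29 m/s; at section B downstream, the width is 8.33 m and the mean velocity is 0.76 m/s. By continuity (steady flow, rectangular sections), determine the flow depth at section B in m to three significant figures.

5.96 m

Q = A₁V₁ = (12.09×2.42) × 1.29 = 37.74 m³/s
d₂ = Q/(b₂ V₂) = 37.74/(8.33×0.76) = 5.962 m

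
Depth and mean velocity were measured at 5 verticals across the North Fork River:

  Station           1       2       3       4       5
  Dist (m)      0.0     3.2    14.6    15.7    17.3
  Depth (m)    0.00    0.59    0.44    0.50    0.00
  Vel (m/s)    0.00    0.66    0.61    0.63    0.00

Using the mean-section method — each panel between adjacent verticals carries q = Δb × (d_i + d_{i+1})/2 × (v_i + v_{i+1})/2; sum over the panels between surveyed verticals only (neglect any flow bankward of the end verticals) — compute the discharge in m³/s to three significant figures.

4.49 m³/s

Panel 1-2: Δb = 3.2 m, d̄ = (0.00+0.59)/2 = 0.295, v̄ = (0.00+0.66)/2 = 0.33 → q = 3.2×0.295×0.33 = 0.3115 m³/s
Panel 2-3: Δb = 11.4 m, d̄ = (0.59+0.44)/2 = 0.515, v̄ = (0.66+0.61)/2 = 0.635 → q = 11.4×0.515×0.635 = 3.728 m³/s
Panel 3-4: Δb = 1.1 m, d̄ = (0.44+0.50)/2 = 0.47, v̄ = (0.61+0.63)/2 = 0.62 → q = 1.1×0.47×0.62 = 0.3205 m³/s
Panel 4-5: Δb = 1.6 m, d̄ = (0.50+0.00)/2 = 0.25, v̄ = (0.63+0.00)/2 = 0.315 → q = 1.6×0.25×0.315 = 0.1260 m³/s
Q = Σ q = 4.486 m³/s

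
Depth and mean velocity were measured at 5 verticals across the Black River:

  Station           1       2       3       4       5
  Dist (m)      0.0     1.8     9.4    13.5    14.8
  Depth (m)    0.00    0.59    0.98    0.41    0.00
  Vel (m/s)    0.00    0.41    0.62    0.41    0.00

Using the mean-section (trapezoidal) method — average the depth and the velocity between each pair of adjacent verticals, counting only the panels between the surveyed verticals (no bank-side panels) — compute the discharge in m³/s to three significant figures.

Panel 1-2: Δb = 1.8 m, d̄ = (0.00+0.59)/2 = 0.295, v̄ = (0.00+0.41)/2 = 0.205 → q = 1.8×0.295×0.205 = 0.1089 m³/s
Panel 2-3: Δb = 7.6 m, d̄ = (0.59+0.98)/2 = 0.785, v̄ = (0.41+0.62)/2 = 0.515 → q = 7.6×0.785×0.515 = 3.072 m³/s
Panel 3-4: Δb = 4.1 m, d̄ = (0.98+0.41)/2 = 0.695, v̄ = (0.62+0.41)/2 = 0.515 → q = 4.1×0.695×0.515 = 1.467 m³/s
Panel 4-5: Δb = 1.3 m, d̄ = (0.41+0.00)/2 = 0.205, v̄ = (0.41+0.00)/2 = 0.205 → q = 1.3×0.205×0.205 = 0.05463 m³/s
Q = Σ q = 4.703 m³/s

4.70 m³/s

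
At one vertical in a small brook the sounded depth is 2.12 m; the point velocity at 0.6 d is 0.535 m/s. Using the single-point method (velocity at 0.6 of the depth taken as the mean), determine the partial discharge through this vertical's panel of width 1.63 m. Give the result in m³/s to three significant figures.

1.85 m³/s

v̄ = v₀.₆ = 0.535 m/s
q = v̄ × d × w = 0.5350 × 2.12 × 1.63 = 1.849 m³/s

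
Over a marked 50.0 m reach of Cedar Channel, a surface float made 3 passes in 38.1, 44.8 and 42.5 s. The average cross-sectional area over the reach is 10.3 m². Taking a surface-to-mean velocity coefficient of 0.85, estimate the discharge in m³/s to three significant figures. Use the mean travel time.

t̄ = (38.1 + 44.8 + 42.5) / 3 = 41.8 s
v_surface = L / t̄ = 50.0 / 41.8 = 1.196 m/s
v_mean = 0.85 × 1.196 = 1.017 m/s
Q = A × v_mean = 10.3 × 1.017 = 10.47 m³/s

10.5 m³/s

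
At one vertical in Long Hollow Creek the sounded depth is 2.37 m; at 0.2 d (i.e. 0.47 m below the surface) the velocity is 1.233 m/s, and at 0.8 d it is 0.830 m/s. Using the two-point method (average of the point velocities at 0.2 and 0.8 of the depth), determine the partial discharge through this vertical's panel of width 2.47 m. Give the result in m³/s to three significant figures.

6.04 m³/s

v̄ = (1.233 + 0.830) / 2 = 1.032 m/s
q = v̄ × d × w = 1.032 × 2.37 × 2.47 = 6.038 m³/s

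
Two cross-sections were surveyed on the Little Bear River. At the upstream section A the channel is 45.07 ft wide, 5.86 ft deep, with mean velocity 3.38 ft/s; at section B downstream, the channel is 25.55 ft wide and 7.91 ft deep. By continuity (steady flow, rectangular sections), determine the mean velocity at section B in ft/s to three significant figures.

4.42 ft/s

Q = A₁V₁ = (45.07×5.86) × 3.38 = 892.7 ft³/s
A₂ = 25.55 × 7.91 = 202.1 ft²
V₂ = Q/A₂ = 892.7/202.1 = 4.417 ft/s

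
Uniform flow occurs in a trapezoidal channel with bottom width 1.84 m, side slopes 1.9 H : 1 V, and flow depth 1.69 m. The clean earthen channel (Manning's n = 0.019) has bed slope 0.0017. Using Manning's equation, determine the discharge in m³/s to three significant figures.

17.8 m³/s

A = (b + z·y)·y = (1.84 + 1.9×1.69)×1.69 = 8.536 m²
P = b + 2y√(1+z²) = 1.84 + 2×1.69×√(1+1.9²) = 9.097 m
R = A/P = 8.536/9.097 = 0.9383 m
Q = (1/n)·A·R^(2/3)·S^(1/2) = (1/0.019) × 8.536 × 0.9383^(2/3) × 0.0017^(1/2) = 17.75 m³/s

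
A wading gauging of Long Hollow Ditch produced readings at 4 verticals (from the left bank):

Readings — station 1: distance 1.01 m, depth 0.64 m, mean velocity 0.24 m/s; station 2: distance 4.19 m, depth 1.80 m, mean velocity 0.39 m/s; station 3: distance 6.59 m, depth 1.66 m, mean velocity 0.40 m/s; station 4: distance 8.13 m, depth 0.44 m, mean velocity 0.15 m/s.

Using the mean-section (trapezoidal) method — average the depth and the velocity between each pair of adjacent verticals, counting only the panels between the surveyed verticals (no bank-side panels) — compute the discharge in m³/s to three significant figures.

Panel 1-2: Δb = 3.18 m, d̄ = (0.64+1.80)/2 = 1.22, v̄ = (0.24+0.39)/2 = 0.315 → q = 3.18×1.22×0.315 = 1.222 m³/s
Panel 2-3: Δb = 2.4 m, d̄ = (1.80+1.66)/2 = 1.73, v̄ = (0.39+0.40)/2 = 0.395 → q = 2.4×1.73×0.395 = 1.640 m³/s
Panel 3-4: Δb = 1.54 m, d̄ = (1.66+0.44)/2 = 1.05, v̄ = (0.40+0.15)/2 = 0.275 → q = 1.54×1.05×0.275 = 0.4447 m³/s
Q = Σ q = 3.307 m³/s

3.31 m³/s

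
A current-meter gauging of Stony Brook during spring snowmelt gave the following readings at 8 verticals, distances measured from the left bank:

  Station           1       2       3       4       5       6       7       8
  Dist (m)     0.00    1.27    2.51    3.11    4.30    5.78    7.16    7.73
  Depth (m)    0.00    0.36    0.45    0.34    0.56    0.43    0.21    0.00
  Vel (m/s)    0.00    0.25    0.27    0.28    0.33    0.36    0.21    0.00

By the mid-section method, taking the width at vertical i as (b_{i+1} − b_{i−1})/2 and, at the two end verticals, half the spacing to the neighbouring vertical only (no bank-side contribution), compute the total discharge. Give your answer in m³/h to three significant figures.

w_2 = (2.51 − 0.00)/2 = 1.255 m; q_2 = 0.25 × 0.36 × 1.255 = 0.1130 m³/s
w_3 = (3.11 − 1.27)/2 = 0.92 m; q_3 = 0.27 × 0.45 × 0.92 = 0.1118 m³/s
w_4 = (4.30 − 2.51)/2 = 0.895 m; q_4 = 0.28 × 0.34 × 0.895 = 0.08520 m³/s
w_5 = (5.78 − 3.11)/2 = 1.335 m; q_5 = 0.33 × 0.56 × 1.335 = 0.2467 m³/s
w_6 = (7.16 − 4.30)/2 = 1.43 m; q_6 = 0.36 × 0.43 × 1.43 = 0.2214 m³/s
w_7 = (7.73 − 5.78)/2 = 0.975 m; q_7 = 0.21 × 0.21 × 0.975 = 0.04300 m³/s
Stations 1, 8 contribute zero (depth or velocity is 0).
Q = Σ qᵢ = 0.8210 m³/s
= 0.8210 × 3600 = 2956 m³/h

2960 m³/h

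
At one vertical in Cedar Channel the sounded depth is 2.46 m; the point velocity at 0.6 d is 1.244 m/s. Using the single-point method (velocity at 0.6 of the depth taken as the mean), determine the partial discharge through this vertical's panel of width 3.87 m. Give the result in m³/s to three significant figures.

11.8 m³/s

v̄ = v₀.₆ = 1.244 m/s
q = v̄ × d × w = 1.244 × 2.46 × 3.87 = 11.84 m³/s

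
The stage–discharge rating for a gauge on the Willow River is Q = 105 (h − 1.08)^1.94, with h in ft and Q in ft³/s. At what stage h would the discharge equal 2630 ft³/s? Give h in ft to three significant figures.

h − h₀ = (Q/C)^(1/b) = (2630/105)^(1/1.94) = 5.260 ft
h = 1.08 + 5.260 = 6.340 ft

6.34 ft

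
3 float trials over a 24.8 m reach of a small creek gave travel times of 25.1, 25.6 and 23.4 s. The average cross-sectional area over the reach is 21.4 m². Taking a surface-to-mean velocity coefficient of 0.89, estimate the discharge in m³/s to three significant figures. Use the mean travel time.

19.1 m³/s

t̄ = (25.1 + 25.6 + 23.4) / 3 = 24.7 s
v_surface = L / t̄ = 24.8 / 24.7 = 1.004 m/s
v_mean = 0.89 × 1.004 = 0.8936 m/s
Q = A × v_mean = 21.4 × 0.8936 = 19.12 m³/s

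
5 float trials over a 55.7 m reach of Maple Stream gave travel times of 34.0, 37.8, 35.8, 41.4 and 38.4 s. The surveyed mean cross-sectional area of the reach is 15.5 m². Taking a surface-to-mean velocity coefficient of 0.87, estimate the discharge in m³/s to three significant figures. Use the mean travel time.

t̄ = (34.0 + 37.8 + 35.8 + 41.4 + 38.4) / 5 = 37.48 s
v_surface = L / t̄ = 55.7 / 37.48 = 1.486 m/s
v_mean = 0.87 × 1.486 = 1.293 m/s
Q = A × v_mean = 15.5 × 1.293 = 20.04 m³/s

20.0 m³/s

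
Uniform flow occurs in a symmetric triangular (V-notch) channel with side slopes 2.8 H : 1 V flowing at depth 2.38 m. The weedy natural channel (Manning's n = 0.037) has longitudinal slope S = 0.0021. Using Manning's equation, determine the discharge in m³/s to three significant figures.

21.2 m³/s

A = z·y² = 2.8×2.38² = 15.86 m²
P = 2y√(1+z²) = 2×2.38×√(1+2.8²) = 14.15 m
R = A/P = 15.86/14.15 = 1.121 m
Q = (1/n)·A·R^(2/3)·S^(1/2) = (1/0.037) × 15.86 × 1.121^(2/3) × 0.0021^(1/2) = 21.19 m³/s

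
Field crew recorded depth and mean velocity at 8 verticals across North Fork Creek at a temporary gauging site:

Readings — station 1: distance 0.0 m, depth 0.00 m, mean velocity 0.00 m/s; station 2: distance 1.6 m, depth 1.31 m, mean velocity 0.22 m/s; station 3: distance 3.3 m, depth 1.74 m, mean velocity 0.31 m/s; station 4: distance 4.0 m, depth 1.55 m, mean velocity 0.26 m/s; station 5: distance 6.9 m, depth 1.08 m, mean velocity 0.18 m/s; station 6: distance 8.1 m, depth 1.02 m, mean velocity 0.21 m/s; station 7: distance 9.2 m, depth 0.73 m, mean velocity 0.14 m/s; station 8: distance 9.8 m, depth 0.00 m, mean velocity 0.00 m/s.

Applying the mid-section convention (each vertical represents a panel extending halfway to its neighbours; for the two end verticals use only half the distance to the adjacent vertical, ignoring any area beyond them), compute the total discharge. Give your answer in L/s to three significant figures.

2580 L/s

w_2 = (3.3 − 0.0)/2 = 1.65 m; q_2 = 0.22 × 1.31 × 1.65 = 0.4755 m³/s
w_3 = (4.0 − 1.6)/2 = 1.2 m; q_3 = 0.31 × 1.74 × 1.2 = 0.6473 m³/s
w_4 = (6.9 − 3.3)/2 = 1.8 m; q_4 = 0.26 × 1.55 × 1.8 = 0.7254 m³/s
w_5 = (8.1 − 4.0)/2 = 2.05 m; q_5 = 0.18 × 1.08 × 2.05 = 0.3985 m³/s
w_6 = (9.2 − 6.9)/2 = 1.15 m; q_6 = 0.21 × 1.02 × 1.15 = 0.2463 m³/s
w_7 = (9.8 − 8.1)/2 = 0.85 m; q_7 = 0.14 × 0.73 × 0.85 = 0.08687 m³/s
Stations 1, 8 contribute zero (depth or velocity is 0).
Q = Σ qᵢ = 2.580 m³/s
= 2.580 × 1000 = 2580 L/s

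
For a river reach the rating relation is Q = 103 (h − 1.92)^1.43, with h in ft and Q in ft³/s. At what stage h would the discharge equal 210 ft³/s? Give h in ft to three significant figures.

3.57 ft

h − h₀ = (Q/C)^(1/b) = (210/103)^(1/1.43) = 1.646 ft
h = 1.92 + 1.646 = 3.566 ft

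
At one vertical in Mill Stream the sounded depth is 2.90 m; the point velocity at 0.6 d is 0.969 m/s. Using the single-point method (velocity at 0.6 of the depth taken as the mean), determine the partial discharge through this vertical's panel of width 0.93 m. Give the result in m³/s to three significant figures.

2.61 m³/s

v̄ = v₀.₆ = 0.969 m/s
q = v̄ × d × w = 0.9690 × 2.90 × 0.93 = 2.613 m³/s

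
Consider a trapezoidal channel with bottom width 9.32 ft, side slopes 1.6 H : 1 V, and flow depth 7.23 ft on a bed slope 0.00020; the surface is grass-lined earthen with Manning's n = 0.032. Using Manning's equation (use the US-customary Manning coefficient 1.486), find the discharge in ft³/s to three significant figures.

255 ft³/s

A = (b + z·y)·y = (9.32 + 1.6×7.23)×7.23 = 151.0 ft²
P = b + 2y√(1+z²) = 9.32 + 2×7.23×√(1+1.6²) = 36.60 ft
R = A/P = 151.0/36.60 = 4.126 ft
Q = (1.486/n)·A·R^(2/3)·S^(1/2) = (1.486/0.032) × 151.0 × 4.126^(2/3) × 0.00020^(1/2) = 255.1 ft³/s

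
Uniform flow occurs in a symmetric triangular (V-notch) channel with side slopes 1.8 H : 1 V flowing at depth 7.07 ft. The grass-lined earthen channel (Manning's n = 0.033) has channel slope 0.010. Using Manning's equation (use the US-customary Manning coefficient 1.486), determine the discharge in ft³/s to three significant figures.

A = z·y² = 1.8×7.07² = 89.97 ft²
P = 2y√(1+z²) = 2×7.07×√(1+1.8²) = 29.12 ft
R = A/P = 89.97/29.12 = 3.090 ft
Q = (1.486/n)·A·R^(2/3)·S^(1/2) = (1.486/0.033) × 89.97 × 3.090^(2/3) × 0.010^(1/2) = 859.5 ft³/s

860 ft³/s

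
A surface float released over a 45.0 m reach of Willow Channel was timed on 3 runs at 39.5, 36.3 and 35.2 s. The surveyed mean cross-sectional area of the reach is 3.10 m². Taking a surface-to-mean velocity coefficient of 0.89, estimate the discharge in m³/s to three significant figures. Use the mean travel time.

3.36 m³/s

t̄ = (39.5 + 36.3 + 35.2) / 3 = 37 s
v_surface = L / t̄ = 45.0 / 37 = 1.216 m/s
v_mean = 0.89 × 1.216 = 1.082 m/s
Q = A × v_mean = 3.10 × 1.082 = 3.356 m³/s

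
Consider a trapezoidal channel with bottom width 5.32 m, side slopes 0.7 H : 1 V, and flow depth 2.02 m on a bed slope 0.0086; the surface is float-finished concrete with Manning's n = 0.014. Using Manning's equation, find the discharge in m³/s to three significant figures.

109 m³/s

A = (b + z·y)·y = (5.32 + 0.7×2.02)×2.02 = 13.60 m²
P = b + 2y√(1+z²) = 5.32 + 2×2.02×√(1+0.7²) = 10.25 m
R = A/P = 13.60/10.25 = 1.327 m
Q = (1/n)·A·R^(2/3)·S^(1/2) = (1/0.014) × 13.60 × 1.327^(2/3) × 0.0086^(1/2) = 108.8 m³/s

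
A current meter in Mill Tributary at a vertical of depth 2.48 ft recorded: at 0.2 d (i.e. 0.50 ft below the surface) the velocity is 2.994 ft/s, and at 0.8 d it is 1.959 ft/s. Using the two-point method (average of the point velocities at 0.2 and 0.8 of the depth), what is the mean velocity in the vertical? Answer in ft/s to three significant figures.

2.48 ft/s

v̄ = (2.994 + 1.959) / 2 = 2.477 ft/s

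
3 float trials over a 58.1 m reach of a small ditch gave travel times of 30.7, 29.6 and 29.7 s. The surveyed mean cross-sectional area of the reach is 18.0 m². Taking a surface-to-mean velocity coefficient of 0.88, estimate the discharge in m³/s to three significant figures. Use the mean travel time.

t̄ = (30.7 + 29.6 + 29.7) / 3 = 30 s
v_surface = L / t̄ = 58.1 / 30 = 1.937 m/s
v_mean = 0.88 × 1.937 = 1.704 m/s
Q = A × v_mean = 18.0 × 1.704 = 30.68 m³/s

30.7 m³/s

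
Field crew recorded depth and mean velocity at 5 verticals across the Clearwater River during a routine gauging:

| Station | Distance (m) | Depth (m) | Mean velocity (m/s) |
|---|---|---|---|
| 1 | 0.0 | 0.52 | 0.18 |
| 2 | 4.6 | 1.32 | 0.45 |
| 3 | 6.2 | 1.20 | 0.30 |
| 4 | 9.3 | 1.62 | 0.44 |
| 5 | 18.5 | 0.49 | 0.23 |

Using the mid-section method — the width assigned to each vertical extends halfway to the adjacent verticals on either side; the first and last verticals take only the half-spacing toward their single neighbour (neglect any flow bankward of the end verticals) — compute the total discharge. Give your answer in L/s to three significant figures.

7800 L/s

w_1 = (4.6 − 0.0)/2 = 2.3 m; q_1 = 0.18 × 0.52 × 2.3 = 0.2153 m³/s
w_2 = (6.2 − 0.0)/2 = 3.1 m; q_2 = 0.45 × 1.32 × 3.1 = 1.841 m³/s
w_3 = (9.3 − 4.6)/2 = 2.35 m; q_3 = 0.30 × 1.20 × 2.35 = 0.8460 m³/s
w_4 = (18.5 − 6.2)/2 = 6.15 m; q_4 = 0.44 × 1.62 × 6.15 = 4.384 m³/s
w_5 = (18.5 − 9.3)/2 = 4.6 m; q_5 = 0.23 × 0.49 × 4.6 = 0.5184 m³/s
Q = Σ qᵢ = 7.805 m³/s
= 7.805 × 1000 = 7805 L/s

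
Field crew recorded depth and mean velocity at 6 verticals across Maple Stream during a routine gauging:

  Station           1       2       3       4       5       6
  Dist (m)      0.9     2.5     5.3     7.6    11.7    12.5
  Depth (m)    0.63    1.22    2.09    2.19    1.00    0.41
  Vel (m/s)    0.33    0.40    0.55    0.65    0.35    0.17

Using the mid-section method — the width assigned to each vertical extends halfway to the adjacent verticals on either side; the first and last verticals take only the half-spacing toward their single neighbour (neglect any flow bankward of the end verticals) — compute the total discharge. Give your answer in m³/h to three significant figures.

34600 m³/h

w_1 = (2.5 − 0.9)/2 = 0.8 m; q_1 = 0.33 × 0.63 × 0.8 = 0.1663 m³/s
w_2 = (5.3 − 0.9)/2 = 2.2 m; q_2 = 0.40 × 1.22 × 2.2 = 1.074 m³/s
w_3 = (7.6 − 2.5)/2 = 2.55 m; q_3 = 0.55 × 2.09 × 2.55 = 2.931 m³/s
w_4 = (11.7 − 5.3)/2 = 3.2 m; q_4 = 0.65 × 2.19 × 3.2 = 4.555 m³/s
w_5 = (12.5 − 7.6)/2 = 2.45 m; q_5 = 0.35 × 1.00 × 2.45 = 0.8575 m³/s
w_6 = (12.5 − 11.7)/2 = 0.4 m; q_6 = 0.17 × 0.41 × 0.4 = 0.02788 m³/s
Q = Σ qᵢ = 9.612 m³/s
= 9.612 × 3600 = 34600 m³/h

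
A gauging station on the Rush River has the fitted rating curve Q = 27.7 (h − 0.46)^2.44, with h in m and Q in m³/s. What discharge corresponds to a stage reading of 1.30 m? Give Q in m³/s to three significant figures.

18.1 m³/s

Q = 27.7 × (1.30 − 0.46)^2.44 = 27.7 × 0.84^2.44 = 18.10 m³/s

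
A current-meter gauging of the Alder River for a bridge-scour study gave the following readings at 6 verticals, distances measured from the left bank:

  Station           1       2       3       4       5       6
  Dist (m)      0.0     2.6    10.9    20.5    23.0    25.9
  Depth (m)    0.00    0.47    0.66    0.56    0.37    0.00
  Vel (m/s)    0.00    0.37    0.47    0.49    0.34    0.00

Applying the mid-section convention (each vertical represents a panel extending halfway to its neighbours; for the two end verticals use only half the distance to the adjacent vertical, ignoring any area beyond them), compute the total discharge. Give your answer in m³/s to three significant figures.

w_2 = (10.9 − 0.0)/2 = 5.45 m; q_2 = 0.37 × 0.47 × 5.45 = 0.9478 m³/s
w_3 = (20.5 − 2.6)/2 = 8.95 m; q_3 = 0.47 × 0.66 × 8.95 = 2.776 m³/s
w_4 = (23.0 − 10.9)/2 = 6.05 m; q_4 = 0.49 × 0.56 × 6.05 = 1.660 m³/s
w_5 = (25.9 − 20.5)/2 = 2.7 m; q_5 = 0.34 × 0.37 × 2.7 = 0.3397 m³/s
Stations 1, 6 contribute zero (depth or velocity is 0).
Q = Σ qᵢ = 5.724 m³/s

5.72 m³/s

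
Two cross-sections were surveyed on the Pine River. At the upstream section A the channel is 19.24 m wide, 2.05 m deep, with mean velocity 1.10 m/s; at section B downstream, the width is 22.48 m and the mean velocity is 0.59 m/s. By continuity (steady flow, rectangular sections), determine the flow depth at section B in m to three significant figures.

3.27 m

Q = A₁V₁ = (19.24×2.05) × 1.10 = 43.39 m³/s
d₂ = Q/(b₂ V₂) = 43.39/(22.48×0.59) = 3.271 m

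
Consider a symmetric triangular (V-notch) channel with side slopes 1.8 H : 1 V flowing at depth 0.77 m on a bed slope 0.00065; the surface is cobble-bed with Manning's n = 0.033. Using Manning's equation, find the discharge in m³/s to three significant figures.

0.399 m³/s

A = z·y² = 1.8×0.77² = 1.067 m²
P = 2y√(1+z²) = 2×0.77×√(1+1.8²) = 3.171 m
R = A/P = 1.067/3.171 = 0.3366 m
Q = (1/n)·A·R^(2/3)·S^(1/2) = (1/0.033) × 1.067 × 0.3366^(2/3) × 0.00065^(1/2) = 0.3989 m³/s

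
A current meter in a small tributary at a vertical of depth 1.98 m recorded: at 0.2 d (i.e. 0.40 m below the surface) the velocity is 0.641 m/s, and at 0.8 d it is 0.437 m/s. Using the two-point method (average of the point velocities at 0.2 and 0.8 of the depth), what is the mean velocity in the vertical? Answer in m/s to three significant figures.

0.539 m/s

v̄ = (0.641 + 0.437) / 2 = 0.5390 m/s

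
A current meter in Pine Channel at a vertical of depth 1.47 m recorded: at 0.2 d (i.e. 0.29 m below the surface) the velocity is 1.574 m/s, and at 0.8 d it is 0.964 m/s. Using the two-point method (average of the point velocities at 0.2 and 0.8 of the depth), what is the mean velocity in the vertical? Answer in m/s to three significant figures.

1.27 m/s

v̄ = (1.574 + 0.964) / 2 = 1.269 m/s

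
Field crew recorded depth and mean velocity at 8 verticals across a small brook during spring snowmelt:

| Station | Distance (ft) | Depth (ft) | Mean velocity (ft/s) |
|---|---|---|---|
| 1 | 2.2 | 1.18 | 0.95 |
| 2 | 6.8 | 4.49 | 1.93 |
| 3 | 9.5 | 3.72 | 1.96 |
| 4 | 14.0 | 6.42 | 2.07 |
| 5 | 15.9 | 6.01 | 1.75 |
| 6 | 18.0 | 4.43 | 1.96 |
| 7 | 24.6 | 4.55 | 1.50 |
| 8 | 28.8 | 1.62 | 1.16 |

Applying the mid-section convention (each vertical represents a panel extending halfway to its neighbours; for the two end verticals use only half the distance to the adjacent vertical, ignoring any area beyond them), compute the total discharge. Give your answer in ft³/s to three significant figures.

203 ft³/s

w_1 = (6.8 − 2.2)/2 = 2.3 ft; q_1 = 0.95 × 1.18 × 2.3 = 2.578 ft³/s
w_2 = (9.5 − 2.2)/2 = 3.65 ft; q_2 = 1.93 × 4.49 × 3.65 = 31.63 ft³/s
w_3 = (14.0 − 6.8)/2 = 3.6 ft; q_3 = 1.96 × 3.72 × 3.6 = 26.25 ft³/s
w_4 = (15.9 − 9.5)/2 = 3.2 ft; q_4 = 2.07 × 6.42 × 3.2 = 42.53 ft³/s
w_5 = (18.0 − 14.0)/2 = 2 ft; q_5 = 1.75 × 6.01 × 2 = 21.04 ft³/s
w_6 = (24.6 − 15.9)/2 = 4.35 ft; q_6 = 1.96 × 4.43 × 4.35 = 37.77 ft³/s
w_7 = (28.8 − 18.0)/2 = 5.4 ft; q_7 = 1.50 × 4.55 × 5.4 = 36.86 ft³/s
w_8 = (28.8 − 24.6)/2 = 2.1 ft; q_8 = 1.16 × 1.62 × 2.1 = 3.946 ft³/s
Q = Σ qᵢ = 202.6 ft³/s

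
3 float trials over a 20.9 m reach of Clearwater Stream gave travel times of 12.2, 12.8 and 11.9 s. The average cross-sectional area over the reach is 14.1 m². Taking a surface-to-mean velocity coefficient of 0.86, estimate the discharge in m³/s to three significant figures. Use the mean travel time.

20.6 m³/s

t̄ = (12.2 + 12.8 + 11.9) / 3 = 12.3 s
v_surface = L / t̄ = 20.9 / 12.3 = 1.699 m/s
v_mean = 0.86 × 1.699 = 1.461 m/s
Q = A × v_mean = 14.1 × 1.461 = 20.60 m³/s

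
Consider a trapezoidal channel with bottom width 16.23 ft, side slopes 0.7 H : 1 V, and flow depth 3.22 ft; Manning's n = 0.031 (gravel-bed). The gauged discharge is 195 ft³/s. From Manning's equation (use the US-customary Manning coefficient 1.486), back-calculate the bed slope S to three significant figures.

A = (b + z·y)·y = (16.23 + 0.7×3.22)×3.22 = 59.52 ft²
P = b + 2y√(1+z²) = 16.23 + 2×3.22×√(1+0.7²) = 24.09 ft
R = A/P = 59.52/24.09 = 2.471 ft
S = (Q·n / (1.486·A·R^(2/3)))² = (195×0.031 / (1.486×59.52×1.828))² = 0.001399

0.00140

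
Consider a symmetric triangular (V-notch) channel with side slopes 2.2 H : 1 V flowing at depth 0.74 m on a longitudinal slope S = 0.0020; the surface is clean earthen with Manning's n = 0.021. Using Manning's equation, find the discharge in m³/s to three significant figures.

A = z·y² = 2.2×0.74² = 1.205 m²
P = 2y√(1+z²) = 2×0.74×√(1+2.2²) = 3.577 m
R = A/P = 1.205/3.577 = 0.3368 m
Q = (1/n)·A·R^(2/3)·S^(1/2) = (1/0.021) × 1.205 × 0.3368^(2/3) × 0.0020^(1/2) = 1.242 m³/s

1.24 m³/s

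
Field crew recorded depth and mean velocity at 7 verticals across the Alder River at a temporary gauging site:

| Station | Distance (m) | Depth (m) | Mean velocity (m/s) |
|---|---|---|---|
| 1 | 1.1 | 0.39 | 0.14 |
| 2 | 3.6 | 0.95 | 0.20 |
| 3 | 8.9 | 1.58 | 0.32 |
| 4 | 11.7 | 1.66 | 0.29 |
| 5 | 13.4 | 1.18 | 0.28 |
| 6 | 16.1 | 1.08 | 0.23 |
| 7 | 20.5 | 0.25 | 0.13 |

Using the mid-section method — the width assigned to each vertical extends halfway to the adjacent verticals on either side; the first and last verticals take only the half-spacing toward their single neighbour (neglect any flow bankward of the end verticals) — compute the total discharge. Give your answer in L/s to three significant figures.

w_1 = (3.6 − 1.1)/2 = 1.25 m; q_1 = 0.14 × 0.39 × 1.25 = 0.06825 m³/s
w_2 = (8.9 − 1.1)/2 = 3.9 m; q_2 = 0.20 × 0.95 × 3.9 = 0.7410 m³/s
w_3 = (11.7 − 3.6)/2 = 4.05 m; q_3 = 0.32 × 1.58 × 4.05 = 2.048 m³/s
w_4 = (13.4 − 8.9)/2 = 2.25 m; q_4 = 0.29 × 1.66 × 2.25 = 1.083 m³/s
w_5 = (16.1 − 11.7)/2 = 2.2 m; q_5 = 0.28 × 1.18 × 2.2 = 0.7269 m³/s
w_6 = (20.5 − 13.4)/2 = 3.55 m; q_6 = 0.23 × 1.08 × 3.55 = 0.8818 m³/s
w_7 = (20.5 − 16.1)/2 = 2.2 m; q_7 = 0.13 × 0.25 × 2.2 = 0.07150 m³/s
Q = Σ qᵢ = 5.620 m³/s
= 5.620 × 1000 = 5620 L/s

5620 L/s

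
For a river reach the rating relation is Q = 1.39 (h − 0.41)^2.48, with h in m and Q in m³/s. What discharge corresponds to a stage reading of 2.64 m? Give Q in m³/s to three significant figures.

Q = 1.39 × (2.64 − 0.41)^2.48 = 1.39 × 2.23^2.48 = 10.16 m³/s

10.2 m³/s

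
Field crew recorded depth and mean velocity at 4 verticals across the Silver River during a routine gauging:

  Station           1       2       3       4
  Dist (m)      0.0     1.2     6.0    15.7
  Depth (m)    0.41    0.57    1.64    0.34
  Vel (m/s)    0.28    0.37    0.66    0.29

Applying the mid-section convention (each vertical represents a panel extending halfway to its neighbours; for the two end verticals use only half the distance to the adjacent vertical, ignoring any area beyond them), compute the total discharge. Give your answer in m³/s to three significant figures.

w_1 = (1.2 − 0.0)/2 = 0.6 m; q_1 = 0.28 × 0.41 × 0.6 = 0.06888 m³/s
w_2 = (6.0 − 0.0)/2 = 3 m; q_2 = 0.37 × 0.57 × 3 = 0.6327 m³/s
w_3 = (15.7 − 1.2)/2 = 7.25 m; q_3 = 0.66 × 1.64 × 7.25 = 7.847 m³/s
w_4 = (15.7 − 6.0)/2 = 4.85 m; q_4 = 0.29 × 0.34 × 4.85 = 0.4782 m³/s
Q = Σ qᵢ = 9.027 m³/s

9.03 m³/s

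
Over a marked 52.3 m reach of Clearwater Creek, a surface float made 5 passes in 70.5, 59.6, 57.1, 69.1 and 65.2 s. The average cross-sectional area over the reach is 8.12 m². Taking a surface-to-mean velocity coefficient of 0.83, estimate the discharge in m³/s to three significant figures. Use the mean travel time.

t̄ = (70.5 + 59.6 + 57.1 + 69.1 + 65.2) / 5 = 64.3 s
v_surface = L / t̄ = 52.3 / 64.3 = 0.8134 m/s
v_mean = 0.83 × 0.8134 = 0.6751 m/s
Q = A × v_mean = 8.12 × 0.6751 = 5.482 m³/s

5.48 m³/s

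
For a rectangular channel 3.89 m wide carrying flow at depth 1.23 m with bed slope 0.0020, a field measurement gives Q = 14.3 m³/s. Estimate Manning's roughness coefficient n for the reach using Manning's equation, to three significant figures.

A = b·y = 3.89 × 1.23 = 4.785 m²
P = b + 2y = 3.89 + 2×1.23 = 6.350 m
R = A/P = 4.785/6.350 = 0.7535 m
n = (1/Q)·A·R^(2/3)·S^(1/2) = (1/14.3) × 4.785 × 0.8280 × 0.04472 = 0.01239

0.0124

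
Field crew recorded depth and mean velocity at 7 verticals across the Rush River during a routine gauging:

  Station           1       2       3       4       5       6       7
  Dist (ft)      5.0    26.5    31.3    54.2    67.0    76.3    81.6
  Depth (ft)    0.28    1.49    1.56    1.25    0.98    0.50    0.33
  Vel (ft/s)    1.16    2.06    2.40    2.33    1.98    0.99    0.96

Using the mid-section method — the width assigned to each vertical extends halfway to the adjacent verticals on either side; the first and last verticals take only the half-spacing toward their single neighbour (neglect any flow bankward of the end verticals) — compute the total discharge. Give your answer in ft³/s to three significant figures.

174 ft³/s

w_1 = (26.5 − 5.0)/2 = 10.75 ft; q_1 = 1.16 × 0.28 × 10.75 = 3.492 ft³/s
w_2 = (31.3 − 5.0)/2 = 13.15 ft; q_2 = 2.06 × 1.49 × 13.15 = 40.36 ft³/s
w_3 = (54.2 − 26.5)/2 = 13.85 ft; q_3 = 2.40 × 1.56 × 13.85 = 51.85 ft³/s
w_4 = (67.0 − 31.3)/2 = 17.85 ft; q_4 = 2.33 × 1.25 × 17.85 = 51.99 ft³/s
w_5 = (76.3 − 54.2)/2 = 11.05 ft; q_5 = 1.98 × 0.98 × 11.05 = 21.44 ft³/s
w_6 = (81.6 − 67.0)/2 = 7.3 ft; q_6 = 0.99 × 0.50 × 7.3 = 3.614 ft³/s
w_7 = (81.6 − 76.3)/2 = 2.65 ft; q_7 = 0.96 × 0.33 × 2.65 = 0.8395 ft³/s
Q = Σ qᵢ = 173.6 ft³/s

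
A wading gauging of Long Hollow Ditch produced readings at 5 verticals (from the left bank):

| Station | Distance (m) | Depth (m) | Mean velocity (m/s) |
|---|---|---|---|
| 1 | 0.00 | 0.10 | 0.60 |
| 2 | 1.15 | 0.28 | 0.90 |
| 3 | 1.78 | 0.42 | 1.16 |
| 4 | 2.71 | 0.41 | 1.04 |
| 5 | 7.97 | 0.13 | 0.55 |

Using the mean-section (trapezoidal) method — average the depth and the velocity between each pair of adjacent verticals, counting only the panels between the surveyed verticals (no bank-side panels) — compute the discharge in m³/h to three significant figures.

Panel 1-2: Δb = 1.15 m, d̄ = (0.10+0.28)/2 = 0.19, v̄ = (0.60+0.90)/2 = 0.75 → q = 1.15×0.19×0.75 = 0.1639 m³/s
Panel 2-3: Δb = 0.63 m, d̄ = (0.28+0.42)/2 = 0.35, v̄ = (0.90+1.16)/2 = 1.03 → q = 0.63×0.35×1.03 = 0.2271 m³/s
Panel 3-4: Δb = 0.93 m, d̄ = (0.42+0.41)/2 = 0.415, v̄ = (1.16+1.04)/2 = 1.1 → q = 0.93×0.415×1.1 = 0.4245 m³/s
Panel 4-5: Δb = 5.26 m, d̄ = (0.41+0.13)/2 = 0.27, v̄ = (1.04+0.55)/2 = 0.795 → q = 5.26×0.27×0.795 = 1.129 m³/s
Q = Σ q = 1.945 m³/s
= 1.945 × 3600 = 7001 m³/h

7000 m³/h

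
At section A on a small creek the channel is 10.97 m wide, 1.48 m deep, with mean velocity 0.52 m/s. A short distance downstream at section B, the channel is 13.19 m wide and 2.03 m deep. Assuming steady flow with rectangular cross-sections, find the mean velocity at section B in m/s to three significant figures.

Q = A₁V₁ = (10.97×1.48) × 0.52 = 8.443 m³/s
A₂ = 13.19 × 2.03 = 26.78 m²
V₂ = Q/A₂ = 8.443/26.78 = 0.3153 m/s

0.315 m/s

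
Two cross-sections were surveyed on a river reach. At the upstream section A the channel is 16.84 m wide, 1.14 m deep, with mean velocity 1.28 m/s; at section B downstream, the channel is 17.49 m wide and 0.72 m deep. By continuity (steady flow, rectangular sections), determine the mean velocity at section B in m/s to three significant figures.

1.95 m/s

Q = A₁V₁ = (16.84×1.14) × 1.28 = 24.57 m³/s
A₂ = 17.49 × 0.72 = 12.59 m²
V₂ = Q/A₂ = 24.57/12.59 = 1.951 m/s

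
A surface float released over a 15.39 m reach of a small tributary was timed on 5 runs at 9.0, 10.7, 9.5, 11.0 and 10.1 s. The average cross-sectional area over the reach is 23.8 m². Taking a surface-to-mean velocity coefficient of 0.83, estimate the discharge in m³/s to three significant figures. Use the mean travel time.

t̄ = (9.0 + 10.7 + 9.5 + 11.0 + 10.1) / 5 = 10.06 s
v_surface = L / t̄ = 15.39 / 10.06 = 1.530 m/s
v_mean = 0.83 × 1.530 = 1.270 m/s
Q = A × v_mean = 23.8 × 1.270 = 30.22 m³/s

30.2 m³/s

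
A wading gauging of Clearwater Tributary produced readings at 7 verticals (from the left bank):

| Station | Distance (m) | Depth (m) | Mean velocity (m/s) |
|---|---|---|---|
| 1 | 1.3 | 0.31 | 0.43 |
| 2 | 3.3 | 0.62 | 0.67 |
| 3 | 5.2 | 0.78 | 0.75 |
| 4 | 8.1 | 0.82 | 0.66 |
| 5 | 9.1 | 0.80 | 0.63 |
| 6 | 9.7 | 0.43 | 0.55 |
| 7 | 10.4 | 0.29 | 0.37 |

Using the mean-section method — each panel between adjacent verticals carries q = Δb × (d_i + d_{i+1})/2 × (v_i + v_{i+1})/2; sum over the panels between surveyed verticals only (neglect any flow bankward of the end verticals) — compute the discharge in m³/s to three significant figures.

Panel 1-2: Δb = 2 m, d̄ = (0.31+0.62)/2 = 0.465, v̄ = (0.43+0.67)/2 = 0.55 → q = 2×0.465×0.55 = 0.5115 m³/s
Panel 2-3: Δb = 1.9 m, d̄ = (0.62+0.78)/2 = 0.7, v̄ = (0.67+0.75)/2 = 0.71 → q = 1.9×0.7×0.71 = 0.9443 m³/s
Panel 3-4: Δb = 2.9 m, d̄ = (0.78+0.82)/2 = 0.8, v̄ = (0.75+0.66)/2 = 0.705 → q = 2.9×0.8×0.705 = 1.636 m³/s
Panel 4-5: Δb = 1 m, d̄ = (0.82+0.80)/2 = 0.81, v̄ = (0.66+0.63)/2 = 0.645 → q = 1×0.81×0.645 = 0.5225 m³/s
Panel 5-6: Δb = 0.6 m, d̄ = (0.80+0.43)/2 = 0.615, v̄ = (0.63+0.55)/2 = 0.59 → q = 0.6×0.615×0.59 = 0.2177 m³/s
Panel 6-7: Δb = 0.7 m, d̄ = (0.43+0.29)/2 = 0.36, v̄ = (0.55+0.37)/2 = 0.46 → q = 0.7×0.36×0.46 = 0.1159 m³/s
Q = Σ q = 3.947 m³/s

3.95 m³/s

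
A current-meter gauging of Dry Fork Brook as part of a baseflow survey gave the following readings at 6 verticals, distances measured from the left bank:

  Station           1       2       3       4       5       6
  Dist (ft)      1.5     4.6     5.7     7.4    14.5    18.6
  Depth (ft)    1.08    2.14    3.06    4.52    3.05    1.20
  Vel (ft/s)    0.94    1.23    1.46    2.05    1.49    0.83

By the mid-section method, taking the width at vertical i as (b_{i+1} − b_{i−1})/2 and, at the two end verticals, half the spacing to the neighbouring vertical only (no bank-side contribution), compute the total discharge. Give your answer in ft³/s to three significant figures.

81.6 ft³/s

w_1 = (4.6 − 1.5)/2 = 1.55 ft; q_1 = 0.94 × 1.08 × 1.55 = 1.574 ft³/s
w_2 = (5.7 − 1.5)/2 = 2.1 ft; q_2 = 1.23 × 2.14 × 2.1 = 5.528 ft³/s
w_3 = (7.4 − 4.6)/2 = 1.4 ft; q_3 = 1.46 × 3.06 × 1.4 = 6.255 ft³/s
w_4 = (14.5 − 5.7)/2 = 4.4 ft; q_4 = 2.05 × 4.52 × 4.4 = 40.77 ft³/s
w_5 = (18.6 − 7.4)/2 = 5.6 ft; q_5 = 1.49 × 3.05 × 5.6 = 25.45 ft³/s
w_6 = (18.6 − 14.5)/2 = 2.05 ft; q_6 = 0.83 × 1.20 × 2.05 = 2.042 ft³/s
Q = Σ qᵢ = 81.62 ft³/s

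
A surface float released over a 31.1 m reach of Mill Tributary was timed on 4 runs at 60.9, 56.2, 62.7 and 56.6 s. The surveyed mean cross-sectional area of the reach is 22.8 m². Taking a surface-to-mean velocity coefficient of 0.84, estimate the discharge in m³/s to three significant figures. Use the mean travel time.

t̄ = (60.9 + 56.2 + 62.7 + 56.6) / 4 = 59.1 s
v_surface = L / t̄ = 31.1 / 59.1 = 0.5262 m/s
v_mean = 0.84 × 0.5262 = 0.4420 m/s
Q = A × v_mean = 22.8 × 0.4420 = 10.08 m³/s

10.1 m³/s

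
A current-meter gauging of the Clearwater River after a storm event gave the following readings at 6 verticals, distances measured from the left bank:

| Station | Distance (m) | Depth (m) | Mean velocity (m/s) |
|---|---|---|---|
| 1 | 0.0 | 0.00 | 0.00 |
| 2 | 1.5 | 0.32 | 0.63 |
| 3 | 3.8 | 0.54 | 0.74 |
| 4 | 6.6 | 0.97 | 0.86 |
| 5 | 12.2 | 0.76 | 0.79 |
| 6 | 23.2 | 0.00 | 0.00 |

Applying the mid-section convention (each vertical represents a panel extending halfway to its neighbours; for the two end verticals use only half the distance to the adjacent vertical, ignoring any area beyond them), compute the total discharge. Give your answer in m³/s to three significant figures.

w_2 = (3.8 − 0.0)/2 = 1.9 m; q_2 = 0.63 × 0.32 × 1.9 = 0.3830 m³/s
w_3 = (6.6 − 1.5)/2 = 2.55 m; q_3 = 0.74 × 0.54 × 2.55 = 1.019 m³/s
w_4 = (12.2 − 3.8)/2 = 4.2 m; q_4 = 0.86 × 0.97 × 4.2 = 3.504 m³/s
w_5 = (23.2 − 6.6)/2 = 8.3 m; q_5 = 0.79 × 0.76 × 8.3 = 4.983 m³/s
Stations 1, 6 contribute zero (depth or velocity is 0).
Q = Σ qᵢ = 9.889 m³/s

9.89 m³/s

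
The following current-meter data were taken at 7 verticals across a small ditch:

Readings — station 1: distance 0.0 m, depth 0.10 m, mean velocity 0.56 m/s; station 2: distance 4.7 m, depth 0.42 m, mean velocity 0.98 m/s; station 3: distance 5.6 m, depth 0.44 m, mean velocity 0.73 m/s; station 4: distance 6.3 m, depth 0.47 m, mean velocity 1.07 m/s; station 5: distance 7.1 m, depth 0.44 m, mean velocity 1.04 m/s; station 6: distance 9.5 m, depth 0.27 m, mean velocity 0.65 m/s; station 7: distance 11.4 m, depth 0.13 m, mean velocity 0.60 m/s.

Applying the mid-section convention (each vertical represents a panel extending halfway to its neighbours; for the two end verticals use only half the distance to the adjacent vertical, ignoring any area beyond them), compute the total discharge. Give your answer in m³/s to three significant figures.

3.10 m³/s

w_1 = (4.7 − 0.0)/2 = 2.35 m; q_1 = 0.56 × 0.10 × 2.35 = 0.1316 m³/s
w_2 = (5.6 − 0.0)/2 = 2.8 m; q_2 = 0.98 × 0.42 × 2.8 = 1.152 m³/s
w_3 = (6.3 − 4.7)/2 = 0.8 m; q_3 = 0.73 × 0.44 × 0.8 = 0.2570 m³/s
w_4 = (7.1 − 5.6)/2 = 0.75 m; q_4 = 1.07 × 0.47 × 0.75 = 0.3772 m³/s
w_5 = (9.5 − 6.3)/2 = 1.6 m; q_5 = 1.04 × 0.44 × 1.6 = 0.7322 m³/s
w_6 = (11.4 − 7.1)/2 = 2.15 m; q_6 = 0.65 × 0.27 × 2.15 = 0.3773 m³/s
w_7 = (11.4 − 9.5)/2 = 0.95 m; q_7 = 0.60 × 0.13 × 0.95 = 0.07410 m³/s
Q = Σ qᵢ = 3.102 m³/s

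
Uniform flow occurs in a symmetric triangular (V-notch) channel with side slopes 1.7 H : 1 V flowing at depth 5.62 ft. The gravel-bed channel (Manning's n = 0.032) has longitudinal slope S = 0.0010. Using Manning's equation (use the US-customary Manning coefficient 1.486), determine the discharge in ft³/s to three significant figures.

142 ft³/s

A = z·y² = 1.7×5.62² = 53.69 ft²
P = 2y√(1+z²) = 2×5.62×√(1+1.7²) = 22.17 ft
R = A/P = 53.69/22.17 = 2.422 ft
Q = (1.486/n)·A·R^(2/3)·S^(1/2) = (1.486/0.032) × 53.69 × 2.422^(2/3) × 0.0010^(1/2) = 142.2 ft³/s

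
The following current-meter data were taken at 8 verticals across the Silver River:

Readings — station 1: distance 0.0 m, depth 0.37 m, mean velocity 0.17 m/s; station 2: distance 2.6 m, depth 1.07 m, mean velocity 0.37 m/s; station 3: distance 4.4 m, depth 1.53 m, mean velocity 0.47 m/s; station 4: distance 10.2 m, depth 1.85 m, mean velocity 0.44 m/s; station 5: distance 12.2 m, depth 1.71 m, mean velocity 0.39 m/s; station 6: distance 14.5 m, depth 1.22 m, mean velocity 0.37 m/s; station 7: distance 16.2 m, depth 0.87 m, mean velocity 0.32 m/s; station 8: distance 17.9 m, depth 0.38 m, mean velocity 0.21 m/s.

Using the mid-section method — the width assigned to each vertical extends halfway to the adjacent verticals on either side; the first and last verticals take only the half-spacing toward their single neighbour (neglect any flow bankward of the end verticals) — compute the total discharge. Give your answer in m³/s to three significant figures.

9.74 m³/s

w_1 = (2.6 − 0.0)/2 = 1.3 m; q_1 = 0.17 × 0.37 × 1.3 = 0.08177 m³/s
w_2 = (4.4 − 0.0)/2 = 2.2 m; q_2 = 0.37 × 1.07 × 2.2 = 0.8710 m³/s
w_3 = (10.2 − 2.6)/2 = 3.8 m; q_3 = 0.47 × 1.53 × 3.8 = 2.733 m³/s
w_4 = (12.2 − 4.4)/2 = 3.9 m; q_4 = 0.44 × 1.85 × 3.9 = 3.175 m³/s
w_5 = (14.5 − 10.2)/2 = 2.15 m; q_5 = 0.39 × 1.71 × 2.15 = 1.434 m³/s
w_6 = (16.2 − 12.2)/2 = 2 m; q_6 = 0.37 × 1.22 × 2 = 0.9028 m³/s
w_7 = (17.9 − 14.5)/2 = 1.7 m; q_7 = 0.32 × 0.87 × 1.7 = 0.4733 m³/s
w_8 = (17.9 − 16.2)/2 = 0.85 m; q_8 = 0.21 × 0.38 × 0.85 = 0.06783 m³/s
Q = Σ qᵢ = 9.738 m³/s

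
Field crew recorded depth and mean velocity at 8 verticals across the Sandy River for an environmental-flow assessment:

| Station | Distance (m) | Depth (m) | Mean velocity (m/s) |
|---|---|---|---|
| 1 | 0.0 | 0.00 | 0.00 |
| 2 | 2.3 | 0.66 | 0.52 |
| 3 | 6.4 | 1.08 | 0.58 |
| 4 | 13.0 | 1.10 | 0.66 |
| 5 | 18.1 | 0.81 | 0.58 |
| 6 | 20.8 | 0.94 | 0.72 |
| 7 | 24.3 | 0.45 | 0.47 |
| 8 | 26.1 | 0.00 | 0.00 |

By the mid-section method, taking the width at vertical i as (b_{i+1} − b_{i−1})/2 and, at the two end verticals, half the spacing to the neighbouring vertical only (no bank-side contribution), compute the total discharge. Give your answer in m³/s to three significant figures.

w_2 = (6.4 − 0.0)/2 = 3.2 m; q_2 = 0.52 × 0.66 × 3.2 = 1.098 m³/s
w_3 = (13.0 − 2.3)/2 = 5.35 m; q_3 = 0.58 × 1.08 × 5.35 = 3.351 m³/s
w_4 = (18.1 − 6.4)/2 = 5.85 m; q_4 = 0.66 × 1.10 × 5.85 = 4.247 m³/s
w_5 = (20.8 − 13.0)/2 = 3.9 m; q_5 = 0.58 × 0.81 × 3.9 = 1.832 m³/s
w_6 = (24.3 − 18.1)/2 = 3.1 m; q_6 = 0.72 × 0.94 × 3.1 = 2.098 m³/s
w_7 = (26.1 − 20.8)/2 = 2.65 m; q_7 = 0.47 × 0.45 × 2.65 = 0.5605 m³/s
Stations 1, 8 contribute zero (depth or velocity is 0).
Q = Σ qᵢ = 13.19 m³/s

13.2 m³/s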